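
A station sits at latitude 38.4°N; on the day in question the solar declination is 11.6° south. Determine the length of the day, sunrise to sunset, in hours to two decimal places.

10.75 hours

The sunset hour angle satisfies cos H_s = −tan φ tan δ = 0.1627, giving H_s = 80.64°.
Day length = 2 H_s / 15° h⁻¹ = 161.28° / 15 = 10.752 h.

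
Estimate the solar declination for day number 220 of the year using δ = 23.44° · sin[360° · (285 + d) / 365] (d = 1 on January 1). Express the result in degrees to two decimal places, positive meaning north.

360 × (285 + 220) / 365 = 498.082°; sin(498.082°) = 0.6681.
δ = 23.44 × 0.6681 = 15.660° ≈ +15.66°.

+15.66°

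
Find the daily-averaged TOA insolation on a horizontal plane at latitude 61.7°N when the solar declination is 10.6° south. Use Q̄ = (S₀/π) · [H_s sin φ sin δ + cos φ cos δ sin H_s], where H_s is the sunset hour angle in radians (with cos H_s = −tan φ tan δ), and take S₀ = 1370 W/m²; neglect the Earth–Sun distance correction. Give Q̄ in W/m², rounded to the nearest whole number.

105 W/m²

cos H_s = −tan(61.7°) · tan(-10.6°) = 0.3476, so H_s = arccos(0.3476) = 69.66°. In radians, H_s = 1.2158.
H_s sin φ sin δ = 1.2158 × 0.8805 × -0.1840 = -0.1970.
cos φ cos δ sin H_s = 0.4741 × 0.9829 × 0.9376 = 0.4369.
Q̄ = (1370/π) × (-0.1970 + 0.4369) = 436.08 × 0.2399 = 104.62 W/m².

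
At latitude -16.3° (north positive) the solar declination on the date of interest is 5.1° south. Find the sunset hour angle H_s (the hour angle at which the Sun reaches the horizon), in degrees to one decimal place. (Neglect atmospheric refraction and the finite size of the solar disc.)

91.5°

cos H_s = −tan(-16.3°) · tan(-5.1°) = -0.0261, so H_s = arccos(-0.0261) = 91.50°.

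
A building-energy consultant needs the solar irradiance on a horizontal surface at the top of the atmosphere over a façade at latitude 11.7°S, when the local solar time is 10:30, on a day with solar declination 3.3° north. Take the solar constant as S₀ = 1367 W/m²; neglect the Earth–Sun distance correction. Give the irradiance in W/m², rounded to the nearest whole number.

1219 W/m²

Hour angle H = 15° × (10.5 − 12) = -22.50°.
cos θ_z = sin(-11.7°) sin(3.3°) + cos(-11.7°) cos(3.3°) cos(-22.50°) = -0.0117 + 0.9032 = 0.8915.
Top-of-atmosphere irradiance = S₀ cos θ_z = 1367 × 0.8915 = 1218.68 W/m².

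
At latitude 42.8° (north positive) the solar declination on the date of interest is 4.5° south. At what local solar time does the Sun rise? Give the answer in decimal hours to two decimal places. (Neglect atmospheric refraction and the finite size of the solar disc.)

6.28 h

cos H_s = −tan(42.8°) · tan(-4.5°) = 0.0729, so H_s = arccos(0.0729) = 85.82°.
Sunrise is at 12 − H_s/15 = 12 − 5.721 = 6.279 h local solar time.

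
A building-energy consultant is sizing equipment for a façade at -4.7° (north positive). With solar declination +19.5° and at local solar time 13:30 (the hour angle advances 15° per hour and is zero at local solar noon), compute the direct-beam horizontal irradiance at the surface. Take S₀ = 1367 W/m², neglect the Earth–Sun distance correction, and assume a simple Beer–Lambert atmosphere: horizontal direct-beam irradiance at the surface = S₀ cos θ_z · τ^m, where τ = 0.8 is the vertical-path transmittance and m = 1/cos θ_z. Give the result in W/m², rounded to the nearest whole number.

Hour angle H = 15° × (13.5 − 12) = 22.50°.
cos θ_z = sin(-4.7°) sin(19.5°) + cos(-4.7°) cos(19.5°) cos(22.50°) = -0.0274 + 0.8680 = 0.8406.
Air mass m = 1/cos θ_z = 1/0.8406 = 1.190; τ^m = 0.8^1.190 = 0.7668.
Surface direct beam = 1367 × 0.8406 × 0.7668 = 881.13 W/m².

881 W/m²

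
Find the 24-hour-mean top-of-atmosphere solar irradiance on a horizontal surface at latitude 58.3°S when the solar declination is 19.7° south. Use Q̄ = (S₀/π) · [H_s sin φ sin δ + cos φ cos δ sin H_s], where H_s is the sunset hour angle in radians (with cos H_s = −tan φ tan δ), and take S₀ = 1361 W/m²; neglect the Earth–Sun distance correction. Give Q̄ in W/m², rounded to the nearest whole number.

447 W/m²

The sunset hour angle satisfies cos H_s = −tan φ tan δ = -0.5797, giving H_s = 125.43°. In radians, H_s = 2.1892.
H_s sin φ sin δ = 2.1892 × -0.8508 × -0.3371 = 0.6279.
cos φ cos δ sin H_s = 0.5255 × 0.9415 × 0.8148 = 0.4031.
Q̄ = (1361/π) × (0.6279 + 0.4031) = 433.22 × 1.0310 = 446.65 W/m².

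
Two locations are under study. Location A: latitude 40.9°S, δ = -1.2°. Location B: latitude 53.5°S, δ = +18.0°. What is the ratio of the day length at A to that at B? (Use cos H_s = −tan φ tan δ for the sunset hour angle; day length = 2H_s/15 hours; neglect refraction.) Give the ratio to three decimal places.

A: H_s = arccos(−tan -40.9° · tan -1.2°) = 91.04°, so 2H_s/15 = 12.1387 h.
B: H_s = arccos(−tan -53.5° · tan 18.0°) = 63.95°, so 2H_s/15 = 8.5267 h.
Ratio A/B = 12.1387 / 8.5267 = 1.4236.

1.424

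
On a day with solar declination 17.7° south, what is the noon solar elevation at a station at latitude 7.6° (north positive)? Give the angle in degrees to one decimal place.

64.7°

At local solar noon the hour angle is zero, so the elevation is 90° − |φ − δ| = 90° − |7.6° − (-17.7°)| = 90° − 25.3° = 64.7°.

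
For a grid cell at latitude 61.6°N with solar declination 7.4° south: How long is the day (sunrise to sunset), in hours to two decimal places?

−tan φ tan δ = −(1.8495)(-0.1299) = 0.2403; H_s = arccos(0.2403) = 76.10°.
Day length = 2 H_s / 15° h⁻¹ = 152.20° / 15 = 10.147 h.

10.15 hours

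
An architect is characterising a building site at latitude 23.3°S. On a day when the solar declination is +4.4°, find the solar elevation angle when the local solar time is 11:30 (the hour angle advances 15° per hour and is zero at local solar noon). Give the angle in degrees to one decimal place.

Hour angle H = 15° × (11.5 − 12) = -7.50°.
cos θ_z = sin φ sin δ + cos φ cos δ cos H = (-0.3955)(0.0767) + (0.9184)(0.9971)(0.9914) = 0.8775.
θ_z = arccos(0.8775) = 28.66°, so the elevation is 90° − 28.66° = 61.34°.

61.3°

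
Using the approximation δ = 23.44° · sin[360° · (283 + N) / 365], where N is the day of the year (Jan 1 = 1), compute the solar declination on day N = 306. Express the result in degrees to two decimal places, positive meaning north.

-15.36°

360 × (283 + 306) / 365 = 580.932°; sin(580.932°) = -0.6552.
δ = 23.44 × -0.6552 = -15.358° ≈ -15.36°.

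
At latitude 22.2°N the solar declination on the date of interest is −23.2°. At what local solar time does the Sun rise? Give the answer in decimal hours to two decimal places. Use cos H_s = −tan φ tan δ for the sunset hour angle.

6.67 h

cos H_s = −tan(22.2°) · tan(-23.2°) = 0.1749, so H_s = arccos(0.1749) = 79.93°.
Sunrise is at 12 − H_s/15 = 12 − 5.329 = 6.671 h local solar time.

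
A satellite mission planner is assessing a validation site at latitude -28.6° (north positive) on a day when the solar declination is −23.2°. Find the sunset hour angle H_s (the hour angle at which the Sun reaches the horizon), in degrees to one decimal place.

−tan φ tan δ = −(-0.5452)(-0.4286) = -0.2337; H_s = arccos(-0.2337) = 103.52°.

103.5°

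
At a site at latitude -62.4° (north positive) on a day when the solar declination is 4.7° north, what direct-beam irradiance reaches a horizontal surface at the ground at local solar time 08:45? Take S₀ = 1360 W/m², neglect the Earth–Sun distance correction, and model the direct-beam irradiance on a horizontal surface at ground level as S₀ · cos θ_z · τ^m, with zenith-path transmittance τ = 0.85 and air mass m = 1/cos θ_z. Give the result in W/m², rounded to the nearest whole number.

156 W/m²

Hour angle H = 15° × (8.75 − 12) = -48.75°.
cos θ_z = sin φ sin δ + cos φ cos δ cos H = (-0.8862)(0.0819) + (0.4633)(0.9966)(0.6593) = 0.2318.
Air mass m = 1/cos θ_z = 1/0.2318 = 4.314; τ^m = 0.85^4.314 = 0.4960.
Surface direct beam = 1360 × 0.2318 × 0.4960 = 156.36 W/m².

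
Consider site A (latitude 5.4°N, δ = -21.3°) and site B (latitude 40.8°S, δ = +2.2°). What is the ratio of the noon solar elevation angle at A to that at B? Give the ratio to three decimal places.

1.347

A: 90° − |5.4 − (-21.3)| = 63.30°.
B: 90° − |-40.8 − (2.2)| = 47.00°.
Ratio A/B = 63.3000 / 47.0000 = 1.3468.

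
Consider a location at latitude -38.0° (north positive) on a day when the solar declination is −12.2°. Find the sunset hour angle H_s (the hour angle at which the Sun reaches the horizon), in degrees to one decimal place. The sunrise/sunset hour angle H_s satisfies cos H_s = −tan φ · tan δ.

99.7°

−tan φ tan δ = −(-0.7813)(-0.2162) = -0.1689; H_s = arccos(-0.1689) = 99.72°.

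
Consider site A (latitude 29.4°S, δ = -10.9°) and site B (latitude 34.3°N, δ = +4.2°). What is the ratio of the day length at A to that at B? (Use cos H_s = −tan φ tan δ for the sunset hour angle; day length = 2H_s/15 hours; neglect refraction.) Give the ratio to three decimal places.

A: H_s = arccos(−tan -29.4° · tan -10.9°) = 96.23°, so 2H_s/15 = 12.8307 h.
B: H_s = arccos(−tan 34.3° · tan 4.2°) = 92.87°, so 2H_s/15 = 12.3827 h.
Ratio A/B = 12.8307 / 12.3827 = 1.0362.

1.036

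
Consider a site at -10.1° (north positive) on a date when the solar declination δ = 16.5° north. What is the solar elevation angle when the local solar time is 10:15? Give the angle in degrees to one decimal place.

Hour angle H = 15° × (10.25 − 12) = -26.25°.
cos θ_z = sin φ sin δ + cos φ cos δ cos H = (-0.1754)(0.2840) + (0.9845)(0.9588)(0.8969) = 0.7968.
θ_z = arccos(0.7968) = 37.17°, so the elevation is 90° − 37.17° = 52.83°.

52.8°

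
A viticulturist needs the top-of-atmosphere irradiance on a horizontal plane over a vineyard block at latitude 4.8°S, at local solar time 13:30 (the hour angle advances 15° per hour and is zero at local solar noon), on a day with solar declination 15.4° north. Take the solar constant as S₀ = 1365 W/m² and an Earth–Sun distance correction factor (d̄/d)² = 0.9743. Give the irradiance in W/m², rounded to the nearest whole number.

1151 W/m²

Hour angle H = 15° × (13.5 − 12) = 22.50°.
cos θ_z = sin φ sin δ + cos φ cos δ cos H = (-0.0837)(0.2656) + (0.9965)(0.9641)(0.9239) = 0.8654.
Top-of-atmosphere irradiance = S₀ (d̄/d)² cos θ_z = 1365 × 0.9743 × 0.8654 = 1150.91 W/m².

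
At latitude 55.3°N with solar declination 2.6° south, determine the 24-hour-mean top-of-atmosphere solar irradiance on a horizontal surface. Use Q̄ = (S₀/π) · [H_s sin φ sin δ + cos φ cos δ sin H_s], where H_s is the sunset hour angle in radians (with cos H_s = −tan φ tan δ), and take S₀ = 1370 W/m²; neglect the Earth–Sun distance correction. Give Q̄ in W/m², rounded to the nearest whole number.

The sunset hour angle satisfies cos H_s = −tan φ tan δ = 0.0656, giving H_s = 86.24°. In radians, H_s = 1.5052.
H_s sin φ sin δ = 1.5052 × 0.8221 × -0.0454 = -0.0562.
cos φ cos δ sin H_s = 0.5693 × 0.9990 × 0.9978 = 0.5675.
Q̄ = (1370/π) × (-0.0562 + 0.5675) = 436.08 × 0.5113 = 222.97 W/m².

223 W/m²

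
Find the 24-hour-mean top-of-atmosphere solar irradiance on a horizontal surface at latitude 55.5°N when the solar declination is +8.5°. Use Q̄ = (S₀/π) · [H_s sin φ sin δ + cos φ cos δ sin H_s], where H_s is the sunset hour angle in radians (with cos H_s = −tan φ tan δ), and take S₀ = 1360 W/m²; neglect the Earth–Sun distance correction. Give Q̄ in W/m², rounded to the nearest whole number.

331 W/m²

The sunset hour angle satisfies cos H_s = −tan φ tan δ = -0.2175, giving H_s = 102.56°. In radians, H_s = 1.7900.
H_s sin φ sin δ = 1.7900 × 0.8241 × 0.1478 = 0.2180.
cos φ cos δ sin H_s = 0.5664 × 0.9890 × 0.9761 = 0.5468.
Q̄ = (1360/π) × (0.2180 + 0.5468) = 432.90 × 0.7648 = 331.08 W/m².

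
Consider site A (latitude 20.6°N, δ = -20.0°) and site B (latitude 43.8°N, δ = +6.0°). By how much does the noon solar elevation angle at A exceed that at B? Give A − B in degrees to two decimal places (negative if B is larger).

A: 90° − |20.6 − (-20.0)| = 49.40°.
B: 90° − |43.8 − (6.0)| = 52.20°.
A − B = 49.40 − 52.20 = -2.80°.

-2.80°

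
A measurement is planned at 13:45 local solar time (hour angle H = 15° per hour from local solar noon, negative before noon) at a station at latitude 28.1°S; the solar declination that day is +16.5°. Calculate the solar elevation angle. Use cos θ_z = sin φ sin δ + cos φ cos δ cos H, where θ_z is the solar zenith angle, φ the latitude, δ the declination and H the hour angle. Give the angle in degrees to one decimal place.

Hour angle H = 15° × (13.75 − 12) = 26.25°.
cos θ_z = sin(-28.1°) sin(16.5°) + cos(-28.1°) cos(16.5°) cos(26.25°) = -0.1338 + 0.7586 = 0.6248.
θ_z = arccos(0.6248) = 51.33°, so the elevation is 90° − 51.33° = 38.67°.

38.7°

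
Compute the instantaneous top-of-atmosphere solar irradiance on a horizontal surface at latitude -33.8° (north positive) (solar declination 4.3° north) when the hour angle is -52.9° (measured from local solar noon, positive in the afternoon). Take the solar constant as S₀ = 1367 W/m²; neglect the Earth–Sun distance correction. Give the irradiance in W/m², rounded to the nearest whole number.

With φ = -33.8°, δ = 4.3°, H = -52.90°: sin φ sin δ = -0.0417, cos φ cos δ cos H = 0.4998, so cos θ_z = 0.4581.
Top-of-atmosphere irradiance = S₀ cos θ_z = 1367 × 0.4581 = 626.22 W/m².

626 W/m²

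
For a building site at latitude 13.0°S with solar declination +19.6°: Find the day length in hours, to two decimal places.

cos H_s = −tan(-13.0°) · tan(19.6°) = 0.0822, so H_s = arccos(0.0822) = 85.28°.
Day length = 2 H_s / 15° h⁻¹ = 170.56° / 15 = 11.371 h.

11.37 hours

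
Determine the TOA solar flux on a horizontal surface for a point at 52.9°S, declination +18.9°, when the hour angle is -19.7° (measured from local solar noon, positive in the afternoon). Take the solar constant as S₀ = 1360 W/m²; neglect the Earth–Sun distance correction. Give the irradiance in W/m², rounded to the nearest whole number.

379 W/m²

cos θ_z = sin(-52.9°) sin(18.9°) + cos(-52.9°) cos(18.9°) cos(-19.70°) = -0.2584 + 0.5373 = 0.2789.
Top-of-atmosphere irradiance = S₀ cos θ_z = 1360 × 0.2789 = 379.30 W/m².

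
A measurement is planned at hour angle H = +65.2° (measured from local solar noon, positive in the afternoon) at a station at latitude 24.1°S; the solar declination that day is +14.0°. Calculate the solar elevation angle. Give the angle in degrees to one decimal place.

15.8°

cos θ_z = sin(-24.1°) sin(14.0°) + cos(-24.1°) cos(14.0°) cos(65.20°) = -0.0988 + 0.3715 = 0.2727.
θ_z = arccos(0.2727) = 74.18°, so the elevation is 90° − 74.18° = 15.82°.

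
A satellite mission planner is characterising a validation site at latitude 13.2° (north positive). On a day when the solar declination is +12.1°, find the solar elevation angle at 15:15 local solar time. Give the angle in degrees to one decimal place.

42.5°

Hour angle H = 15° × (15.25 − 12) = 48.75°.
cos θ_z = sin(13.2°) sin(12.1°) + cos(13.2°) cos(12.1°) cos(48.75°) = 0.0479 + 0.6277 = 0.6756.
θ_z = arccos(0.6756) = 47.50°, so the elevation is 90° − 47.50° = 42.50°.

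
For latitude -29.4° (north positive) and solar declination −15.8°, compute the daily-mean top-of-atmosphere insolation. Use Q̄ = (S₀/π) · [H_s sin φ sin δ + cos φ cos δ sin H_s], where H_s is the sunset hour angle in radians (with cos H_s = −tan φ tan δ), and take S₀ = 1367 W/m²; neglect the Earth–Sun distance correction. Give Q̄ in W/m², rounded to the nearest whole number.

−tan φ tan δ = −(-0.5635)(-0.2830) = -0.1595; H_s = arccos(-0.1595) = 99.18°. In radians, H_s = 1.7310.
H_s sin φ sin δ = 1.7310 × -0.4909 × -0.2723 = 0.2314.
cos φ cos δ sin H_s = 0.8712 × 0.9622 × 0.9872 = 0.8275.
Q̄ = (1367/π) × (0.2314 + 0.8275) = 435.13 × 1.0589 = 460.76 W/m².

461 W/m²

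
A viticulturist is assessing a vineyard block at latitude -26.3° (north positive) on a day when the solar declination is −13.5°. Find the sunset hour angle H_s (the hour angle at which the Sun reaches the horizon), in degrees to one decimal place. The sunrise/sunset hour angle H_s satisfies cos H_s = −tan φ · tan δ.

96.8°

The sunset hour angle satisfies cos H_s = −tan φ tan δ = -0.1187, giving H_s = 96.82°.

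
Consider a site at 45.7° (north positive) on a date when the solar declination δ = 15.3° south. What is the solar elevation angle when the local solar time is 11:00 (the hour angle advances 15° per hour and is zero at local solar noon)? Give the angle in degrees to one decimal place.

Hour angle H = 15° × (11 − 12) = -15.00°.
cos θ_z = sin φ sin δ + cos φ cos δ cos H = (0.7157)(-0.2639) + (0.6984)(0.9646)(0.9659) = 0.4618.
θ_z = arccos(0.4618) = 62.50°, so the elevation is 90° − 62.50° = 27.50°.

27.5°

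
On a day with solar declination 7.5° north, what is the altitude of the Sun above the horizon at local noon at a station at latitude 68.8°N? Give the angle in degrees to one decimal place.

28.7°

At local solar noon the hour angle is zero, so the elevation is 90° − |φ − δ| = 90° − |68.8° − (7.5°)| = 90° − 61.3° = 28.7°.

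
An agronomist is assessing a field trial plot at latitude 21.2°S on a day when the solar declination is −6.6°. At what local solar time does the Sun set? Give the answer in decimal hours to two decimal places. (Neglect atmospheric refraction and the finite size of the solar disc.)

18.17 h

The sunset hour angle satisfies cos H_s = −tan φ tan δ = -0.0449, giving H_s = 92.57°.
Sunset is at 12 + H_s/15 = 12 + 6.171 = 18.171 h local solar time.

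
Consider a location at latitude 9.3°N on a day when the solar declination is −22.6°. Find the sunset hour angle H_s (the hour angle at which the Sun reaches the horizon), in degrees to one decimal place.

86.1°

The sunset hour angle satisfies cos H_s = −tan φ tan δ = 0.0682, giving H_s = 86.09°.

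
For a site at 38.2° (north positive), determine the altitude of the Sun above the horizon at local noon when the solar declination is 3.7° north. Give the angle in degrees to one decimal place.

55.5°

At local solar noon the hour angle is zero, so the elevation is 90° − |φ − δ| = 90° − |38.2° − (3.7°)| = 90° − 34.5° = 55.5°.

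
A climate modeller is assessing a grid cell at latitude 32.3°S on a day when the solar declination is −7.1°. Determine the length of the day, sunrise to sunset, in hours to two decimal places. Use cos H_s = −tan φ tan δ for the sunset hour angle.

12.60 hours

The sunset hour angle satisfies cos H_s = −tan φ tan δ = -0.0787, giving H_s = 94.51°.
Day length = 2 H_s / 15° h⁻¹ = 189.02° / 15 = 12.601 h.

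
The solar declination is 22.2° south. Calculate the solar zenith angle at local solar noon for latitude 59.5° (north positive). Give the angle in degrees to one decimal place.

At local solar noon the hour angle is zero, so the zenith angle is |φ − δ| = |59.5° − (-22.2°)| = 81.7°.

81.7°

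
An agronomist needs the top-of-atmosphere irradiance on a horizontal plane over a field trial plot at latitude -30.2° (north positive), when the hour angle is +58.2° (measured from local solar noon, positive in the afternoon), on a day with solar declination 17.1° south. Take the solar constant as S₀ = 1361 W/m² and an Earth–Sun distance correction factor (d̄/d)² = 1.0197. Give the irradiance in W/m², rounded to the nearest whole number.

809 W/m²

With φ = -30.2°, δ = -17.1°, H = 58.20°: sin φ sin δ = 0.1479, cos φ cos δ cos H = 0.4353, so cos θ_z = 0.5832.
Top-of-atmosphere irradiance = S₀ (d̄/d)² cos θ_z = 1361 × 1.0197 × 0.5832 = 809.37 W/m².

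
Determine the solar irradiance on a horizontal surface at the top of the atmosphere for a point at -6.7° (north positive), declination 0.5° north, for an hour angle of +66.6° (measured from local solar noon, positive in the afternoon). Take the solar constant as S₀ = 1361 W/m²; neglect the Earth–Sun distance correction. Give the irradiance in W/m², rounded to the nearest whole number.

535 W/m²

cos θ_z = sin φ sin δ + cos φ cos δ cos H = (-0.1167)(0.0087) + (0.9932)(1.0000)(0.3971) = 0.3934.
Top-of-atmosphere irradiance = S₀ cos θ_z = 1361 × 0.3934 = 535.42 W/m².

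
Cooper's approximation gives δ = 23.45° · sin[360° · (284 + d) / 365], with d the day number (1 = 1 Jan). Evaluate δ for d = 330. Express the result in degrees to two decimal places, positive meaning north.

-21.35°

360 × (284 + 330) / 365 = 605.589°; sin(605.589°) = -0.9106.
δ = 23.45 × -0.9106 = -21.354° ≈ -21.35°.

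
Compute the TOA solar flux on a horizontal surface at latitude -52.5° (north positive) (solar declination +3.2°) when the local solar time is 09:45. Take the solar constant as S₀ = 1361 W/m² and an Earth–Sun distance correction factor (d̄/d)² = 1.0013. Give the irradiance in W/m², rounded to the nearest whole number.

Hour angle H = 15° × (9.75 − 12) = -33.75°.
With φ = -52.5°, δ = 3.2°, H = -33.75°: sin φ sin δ = -0.0443, cos φ cos δ cos H = 0.5054, so cos θ_z = 0.4611.
Top-of-atmosphere irradiance = S₀ (d̄/d)² cos θ_z = 1361 × 1.0013 × 0.4611 = 628.37 W/m².

628 W/m²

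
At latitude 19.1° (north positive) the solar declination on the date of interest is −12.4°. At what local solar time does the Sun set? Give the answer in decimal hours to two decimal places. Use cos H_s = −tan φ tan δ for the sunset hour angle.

cos H_s = −tan(19.1°) · tan(-12.4°) = 0.0761, so H_s = arccos(0.0761) = 85.64°.
Sunset is at 12 + H_s/15 = 12 + 5.709 = 17.709 h local solar time.

17.71 h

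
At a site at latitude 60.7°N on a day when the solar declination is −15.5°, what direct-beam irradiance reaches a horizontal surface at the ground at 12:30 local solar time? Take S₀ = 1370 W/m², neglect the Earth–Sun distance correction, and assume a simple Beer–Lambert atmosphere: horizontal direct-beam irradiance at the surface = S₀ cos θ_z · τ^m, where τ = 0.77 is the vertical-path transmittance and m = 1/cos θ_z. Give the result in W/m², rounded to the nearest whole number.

Hour angle H = 15° × (12.5 − 12) = 7.50°.
With φ = 60.7°, δ = -15.5°, H = 7.50°: sin φ sin δ = -0.2331, cos φ cos δ cos H = 0.4675, so cos θ_z = 0.2344.
Air mass m = 1/cos θ_z = 1/0.2344 = 4.266; τ^m = 0.77^4.266 = 0.3279.
Surface direct beam = 1370 × 0.2344 × 0.3279 = 105.30 W/m².

105 W/m²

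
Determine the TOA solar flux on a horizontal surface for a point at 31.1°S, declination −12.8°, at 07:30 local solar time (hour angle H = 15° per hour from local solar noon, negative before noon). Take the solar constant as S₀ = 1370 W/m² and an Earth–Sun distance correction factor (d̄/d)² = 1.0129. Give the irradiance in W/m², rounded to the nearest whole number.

Hour angle H = 15° × (7.5 − 12) = -67.50°.
cos θ_z = sin(-31.1°) sin(-12.8°) + cos(-31.1°) cos(-12.8°) cos(-67.50°) = 0.1144 + 0.3195 = 0.4339.
Top-of-atmosphere irradiance = S₀ (d̄/d)² cos θ_z = 1370 × 1.0129 × 0.4339 = 602.11 W/m².

602 W/m²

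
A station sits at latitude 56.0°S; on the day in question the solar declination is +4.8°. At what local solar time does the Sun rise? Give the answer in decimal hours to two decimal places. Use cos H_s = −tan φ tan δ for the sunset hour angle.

6.48 h

The sunset hour angle satisfies cos H_s = −tan φ tan δ = 0.1245, giving H_s = 82.85°.
Sunrise is at 12 − H_s/15 = 12 − 5.523 = 6.477 h local solar time.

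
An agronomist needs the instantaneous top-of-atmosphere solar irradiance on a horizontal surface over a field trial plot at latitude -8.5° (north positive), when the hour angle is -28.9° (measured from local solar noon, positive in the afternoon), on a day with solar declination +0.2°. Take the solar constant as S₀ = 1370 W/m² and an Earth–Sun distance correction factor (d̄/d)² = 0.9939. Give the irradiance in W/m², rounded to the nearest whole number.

1178 W/m²

cos θ_z = sin φ sin δ + cos φ cos δ cos H = (-0.1478)(0.0035) + (0.9890)(1.0000)(0.8755) = 0.8654.
Top-of-atmosphere irradiance = S₀ (d̄/d)² cos θ_z = 1370 × 0.9939 × 0.8654 = 1178.37 W/m².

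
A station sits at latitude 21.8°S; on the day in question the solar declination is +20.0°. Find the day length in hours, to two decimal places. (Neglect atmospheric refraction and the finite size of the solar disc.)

The sunset hour angle satisfies cos H_s = −tan φ tan δ = 0.1456, giving H_s = 81.63°.
Day length = 2 H_s / 15° h⁻¹ = 163.26° / 15 = 10.884 h.

10.88 hours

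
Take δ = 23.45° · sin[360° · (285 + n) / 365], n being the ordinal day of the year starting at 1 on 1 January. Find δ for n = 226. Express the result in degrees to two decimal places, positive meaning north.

360 × (285 + 226) / 365 = 504.000°; sin(504.000°) = 0.5878.
δ = 23.45 × 0.5878 = 13.784° ≈ +13.78°.

+13.78°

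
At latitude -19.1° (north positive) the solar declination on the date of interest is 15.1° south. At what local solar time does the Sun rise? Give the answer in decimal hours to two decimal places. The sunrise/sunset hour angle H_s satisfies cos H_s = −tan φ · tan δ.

5.64 h

−tan φ tan δ = −(-0.3463)(-0.2698) = -0.0934; H_s = arccos(-0.0934) = 95.36°.
Sunrise is at 12 − H_s/15 = 12 − 6.357 = 5.643 h local solar time.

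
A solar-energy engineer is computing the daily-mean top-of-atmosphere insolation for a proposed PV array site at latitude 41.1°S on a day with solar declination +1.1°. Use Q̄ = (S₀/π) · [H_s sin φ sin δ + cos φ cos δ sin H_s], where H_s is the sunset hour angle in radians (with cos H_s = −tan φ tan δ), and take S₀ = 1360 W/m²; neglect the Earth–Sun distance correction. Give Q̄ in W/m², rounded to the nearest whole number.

The sunset hour angle satisfies cos H_s = −tan φ tan δ = 0.0168, giving H_s = 89.04°. In radians, H_s = 1.5540.
H_s sin φ sin δ = 1.5540 × -0.6574 × 0.0192 = -0.0196.
cos φ cos δ sin H_s = 0.7536 × 0.9998 × 0.9999 = 0.7534.
Q̄ = (1360/π) × (-0.0196 + 0.7534) = 432.90 × 0.7338 = 317.66 W/m².

318 W/m²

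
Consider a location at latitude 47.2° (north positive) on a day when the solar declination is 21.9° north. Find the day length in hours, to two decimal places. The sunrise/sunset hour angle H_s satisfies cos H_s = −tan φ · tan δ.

cos H_s = −tan(47.2°) · tan(21.9°) = -0.4341, so H_s = arccos(-0.4341) = 115.73°.
Day length = 2 H_s / 15° h⁻¹ = 231.46° / 15 = 15.431 h.

15.43 hours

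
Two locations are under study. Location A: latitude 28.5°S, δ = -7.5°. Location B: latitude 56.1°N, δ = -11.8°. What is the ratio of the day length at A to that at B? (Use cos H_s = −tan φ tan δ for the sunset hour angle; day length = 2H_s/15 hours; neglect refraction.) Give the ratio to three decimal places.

1.309

A: H_s = arccos(−tan -28.5° · tan -7.5°) = 94.10°, so 2H_s/15 = 12.5467 h.
B: H_s = arccos(−tan 56.1° · tan -11.8°) = 71.89°, so 2H_s/15 = 9.5853 h.
Ratio A/B = 12.5467 / 9.5853 = 1.3090.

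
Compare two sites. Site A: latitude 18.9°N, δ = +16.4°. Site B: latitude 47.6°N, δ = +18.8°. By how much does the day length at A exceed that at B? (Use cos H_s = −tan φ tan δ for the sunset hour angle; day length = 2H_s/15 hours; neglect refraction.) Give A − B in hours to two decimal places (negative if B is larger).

A: H_s = arccos(−tan 18.9° · tan 16.4°) = 95.78°, so 2H_s/15 = 12.7707 h.
B: H_s = arccos(−tan 47.6° · tan 18.8°) = 111.89°, so 2H_s/15 = 14.9187 h.
A − B = 12.7707 − 14.9187 = -2.1480 h.

-2.15 h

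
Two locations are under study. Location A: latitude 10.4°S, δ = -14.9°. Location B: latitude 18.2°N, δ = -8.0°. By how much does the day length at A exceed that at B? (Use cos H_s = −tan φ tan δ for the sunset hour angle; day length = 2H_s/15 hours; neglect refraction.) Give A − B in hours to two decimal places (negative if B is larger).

+0.73 h

A: H_s = arccos(−tan -10.4° · tan -14.9°) = 92.80°, so 2H_s/15 = 12.3733 h.
B: H_s = arccos(−tan 18.2° · tan -8.0°) = 87.35°, so 2H_s/15 = 11.6467 h.
A − B = 12.3733 − 11.6467 = 0.7266 h.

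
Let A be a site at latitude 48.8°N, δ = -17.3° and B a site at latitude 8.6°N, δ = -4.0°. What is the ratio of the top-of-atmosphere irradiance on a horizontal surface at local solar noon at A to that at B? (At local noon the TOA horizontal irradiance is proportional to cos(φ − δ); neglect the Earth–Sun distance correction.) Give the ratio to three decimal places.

0.415

A: cos θ_z = cos(48.8° − (-17.3°)) = 0.4051.
B: cos θ_z = cos(8.6° − (-4.0°)) = 0.9759.
Ratio A/B = 0.4051 / 0.9759 = 0.4151.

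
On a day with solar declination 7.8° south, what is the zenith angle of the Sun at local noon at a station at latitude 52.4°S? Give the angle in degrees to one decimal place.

At local solar noon the hour angle is zero, so the zenith angle is |φ − δ| = |-52.4° − (-7.8°)| = 44.6°.

44.6°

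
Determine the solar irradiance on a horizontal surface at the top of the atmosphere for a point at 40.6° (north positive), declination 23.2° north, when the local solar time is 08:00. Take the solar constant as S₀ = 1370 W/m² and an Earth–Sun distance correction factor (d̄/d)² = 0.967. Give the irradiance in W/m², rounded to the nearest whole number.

802 W/m²

Hour angle H = 15° × (8 − 12) = -60.00°.
With φ = 40.6°, δ = 23.2°, H = -60.00°: sin φ sin δ = 0.2564, cos φ cos δ cos H = 0.3489, so cos θ_z = 0.6053.
Top-of-atmosphere irradiance = S₀ (d̄/d)² cos θ_z = 1370 × 0.967 × 0.6053 = 801.90 W/m².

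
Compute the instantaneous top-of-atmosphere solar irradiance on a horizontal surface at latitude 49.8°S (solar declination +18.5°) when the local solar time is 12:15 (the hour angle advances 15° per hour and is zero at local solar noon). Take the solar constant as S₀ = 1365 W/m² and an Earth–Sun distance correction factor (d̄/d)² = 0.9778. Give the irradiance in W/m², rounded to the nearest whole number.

Hour angle H = 15° × (12.25 − 12) = 3.75°.
cos θ_z = sin φ sin δ + cos φ cos δ cos H = (-0.7638)(0.3173) + (0.6455)(0.9483)(0.9979) = 0.3685.
Top-of-atmosphere irradiance = S₀ (d̄/d)² cos θ_z = 1365 × 0.9778 × 0.3685 = 491.84 W/m².

492 W/m²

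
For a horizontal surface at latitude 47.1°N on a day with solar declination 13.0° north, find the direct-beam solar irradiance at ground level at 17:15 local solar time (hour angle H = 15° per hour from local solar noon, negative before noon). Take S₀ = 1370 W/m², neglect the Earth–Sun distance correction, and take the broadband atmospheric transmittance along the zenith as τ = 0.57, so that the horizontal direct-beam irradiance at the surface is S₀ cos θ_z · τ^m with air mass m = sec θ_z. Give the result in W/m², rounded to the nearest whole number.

60 W/m²

Hour angle H = 15° × (17.25 − 12) = 78.75°.
cos θ_z = sin φ sin δ + cos φ cos δ cos H = (0.7325)(0.2250) + (0.6807)(0.9744)(0.1951) = 0.2942.
Air mass m = 1/cos θ_z = 1/0.2942 = 3.399; τ^m = 0.57^3.399 = 0.1480.
Surface direct beam = 1370 × 0.2942 × 0.1480 = 59.65 W/m².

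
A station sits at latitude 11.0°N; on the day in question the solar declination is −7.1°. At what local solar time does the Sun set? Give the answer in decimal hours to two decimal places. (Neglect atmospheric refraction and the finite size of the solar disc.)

17.91 h

cos H_s = −tan(11.0°) · tan(-7.1°) = 0.0242, so H_s = arccos(0.0242) = 88.61°.
Sunset is at 12 + H_s/15 = 12 + 5.907 = 17.907 h local solar time.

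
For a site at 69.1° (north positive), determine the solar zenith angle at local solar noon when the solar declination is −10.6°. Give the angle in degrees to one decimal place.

79.7°

At local solar noon the hour angle is zero, so the zenith angle is |φ − δ| = |69.1° − (-10.6°)| = 79.7°.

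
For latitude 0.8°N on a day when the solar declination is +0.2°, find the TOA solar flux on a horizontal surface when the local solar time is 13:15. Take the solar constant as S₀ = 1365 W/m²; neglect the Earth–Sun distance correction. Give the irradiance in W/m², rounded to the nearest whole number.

1292 W/m²

Hour angle H = 15° × (13.25 − 12) = 18.75°.
cos θ_z = sin(0.8°) sin(0.2°) + cos(0.8°) cos(0.2°) cos(18.75°) = 0.0000 + 0.9468 = 0.9468.
Top-of-atmosphere irradiance = S₀ cos θ_z = 1365 × 0.9468 = 1292.38 W/m².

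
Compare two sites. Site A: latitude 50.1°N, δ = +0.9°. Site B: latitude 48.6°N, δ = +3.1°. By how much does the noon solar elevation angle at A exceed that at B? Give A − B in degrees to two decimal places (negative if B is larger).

-3.70°

A: 90° − |50.1 − (0.9)| = 40.80°.
B: 90° − |48.6 − (3.1)| = 44.50°.
A − B = 40.80 − 44.50 = -3.70°.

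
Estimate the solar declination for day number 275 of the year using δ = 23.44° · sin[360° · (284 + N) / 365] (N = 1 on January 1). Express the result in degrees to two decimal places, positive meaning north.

-4.61°

360 × (284 + 275) / 365 = 551.342°; sin(551.342°) = -0.1967.
δ = 23.44 × -0.1967 = -4.611° ≈ -4.61°.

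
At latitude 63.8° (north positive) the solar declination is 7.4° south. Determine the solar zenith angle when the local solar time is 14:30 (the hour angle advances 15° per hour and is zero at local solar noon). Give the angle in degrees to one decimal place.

Hour angle H = 15° × (14.5 − 12) = 37.50°.
cos θ_z = sin φ sin δ + cos φ cos δ cos H = (0.8973)(-0.1288) + (0.4415)(0.9917)(0.7934) = 0.2318.
θ_z = arccos(0.2318) = 76.60°.

76.6°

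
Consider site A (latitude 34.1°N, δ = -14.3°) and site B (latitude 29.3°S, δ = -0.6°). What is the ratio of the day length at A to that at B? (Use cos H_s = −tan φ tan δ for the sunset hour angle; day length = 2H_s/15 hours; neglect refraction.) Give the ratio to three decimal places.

0.886

A: H_s = arccos(−tan 34.1° · tan -14.3°) = 80.06°, so 2H_s/15 = 10.6747 h.
B: H_s = arccos(−tan -29.3° · tan -0.6°) = 90.34°, so 2H_s/15 = 12.0453 h.
Ratio A/B = 10.6747 / 12.0453 = 0.8862.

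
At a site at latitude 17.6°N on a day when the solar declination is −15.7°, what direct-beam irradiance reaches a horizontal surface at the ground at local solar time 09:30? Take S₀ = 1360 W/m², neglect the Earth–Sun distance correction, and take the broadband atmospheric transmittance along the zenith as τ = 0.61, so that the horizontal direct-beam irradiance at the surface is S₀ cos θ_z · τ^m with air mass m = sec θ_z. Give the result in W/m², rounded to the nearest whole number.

409 W/m²

Hour angle H = 15° × (9.5 − 12) = -37.50°.
With φ = 17.6°, δ = -15.7°, H = -37.50°: sin φ sin δ = -0.0818, cos φ cos δ cos H = 0.7280, so cos θ_z = 0.6462.
Air mass m = 1/cos θ_z = 1/0.6462 = 1.548; τ^m = 0.61^1.548 = 0.4653.
Surface direct beam = 1360 × 0.6462 × 0.4653 = 408.92 W/m².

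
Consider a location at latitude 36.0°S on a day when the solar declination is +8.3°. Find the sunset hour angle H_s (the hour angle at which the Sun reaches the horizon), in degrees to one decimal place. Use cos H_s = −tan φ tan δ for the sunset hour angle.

The sunset hour angle satisfies cos H_s = −tan φ tan δ = 0.1060, giving H_s = 83.92°.

83.9°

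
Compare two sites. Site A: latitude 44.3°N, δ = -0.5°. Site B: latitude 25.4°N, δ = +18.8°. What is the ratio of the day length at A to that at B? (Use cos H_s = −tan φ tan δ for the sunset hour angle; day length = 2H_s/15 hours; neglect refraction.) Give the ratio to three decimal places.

0.901

A: H_s = arccos(−tan 44.3° · tan -0.5°) = 89.51°, so 2H_s/15 = 11.9347 h.
B: H_s = arccos(−tan 25.4° · tan 18.8°) = 99.30°, so 2H_s/15 = 13.2400 h.
Ratio A/B = 11.9347 / 13.2400 = 0.9014.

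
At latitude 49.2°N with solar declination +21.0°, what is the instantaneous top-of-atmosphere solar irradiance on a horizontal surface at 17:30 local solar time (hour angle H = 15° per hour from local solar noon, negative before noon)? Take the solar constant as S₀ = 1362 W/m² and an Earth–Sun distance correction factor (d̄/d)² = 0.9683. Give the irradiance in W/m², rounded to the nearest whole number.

463 W/m²

Hour angle H = 15° × (17.5 − 12) = 82.50°.
With φ = 49.2°, δ = 21.0°, H = 82.50°: sin φ sin δ = 0.2713, cos φ cos δ cos H = 0.0796, so cos θ_z = 0.3509.
Top-of-atmosphere irradiance = S₀ (d̄/d)² cos θ_z = 1362 × 0.9683 × 0.3509 = 462.78 W/m².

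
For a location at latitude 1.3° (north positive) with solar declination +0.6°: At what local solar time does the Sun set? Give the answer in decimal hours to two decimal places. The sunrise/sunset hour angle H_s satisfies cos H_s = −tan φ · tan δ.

The sunset hour angle satisfies cos H_s = −tan φ tan δ = -0.0002, giving H_s = 90.01°.
Sunset is at 12 + H_s/15 = 12 + 6.001 = 18.001 h local solar time.

18.00 h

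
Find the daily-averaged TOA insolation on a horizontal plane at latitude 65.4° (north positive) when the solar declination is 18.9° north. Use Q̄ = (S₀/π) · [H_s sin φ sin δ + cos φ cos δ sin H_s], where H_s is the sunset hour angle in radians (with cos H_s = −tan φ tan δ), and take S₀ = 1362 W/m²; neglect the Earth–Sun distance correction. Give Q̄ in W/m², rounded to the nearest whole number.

422 W/m²

The sunset hour angle satisfies cos H_s = −tan φ tan δ = -0.7478, giving H_s = 138.40°. In radians, H_s = 2.4155.
H_s sin φ sin δ = 2.4155 × 0.9092 × 0.3239 = 0.7113.
cos φ cos δ sin H_s = 0.4163 × 0.9461 × 0.6640 = 0.2615.
Q̄ = (1362/π) × (0.7113 + 0.2615) = 433.54 × 0.9728 = 421.75 W/m².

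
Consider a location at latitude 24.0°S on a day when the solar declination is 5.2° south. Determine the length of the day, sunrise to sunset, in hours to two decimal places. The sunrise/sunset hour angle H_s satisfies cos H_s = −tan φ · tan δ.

12.31 hours

−tan φ tan δ = −(-0.4452)(-0.0910) = -0.0405; H_s = arccos(-0.0405) = 92.32°.
Day length = 2 H_s / 15° h⁻¹ = 184.64° / 15 = 12.309 h.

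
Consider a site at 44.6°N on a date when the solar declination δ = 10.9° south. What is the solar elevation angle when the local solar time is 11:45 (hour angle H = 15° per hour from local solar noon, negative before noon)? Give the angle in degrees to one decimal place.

34.4°

Hour angle H = 15° × (11.75 − 12) = -3.75°.
cos θ_z = sin φ sin δ + cos φ cos δ cos H = (0.7022)(-0.1891) + (0.7120)(0.9820)(0.9979) = 0.5649.
θ_z = arccos(0.5649) = 55.60°, so the elevation is 90° − 55.60° = 34.40°.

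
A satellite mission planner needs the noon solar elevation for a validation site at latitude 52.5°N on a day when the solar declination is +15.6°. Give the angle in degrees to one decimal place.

53.1°

At local solar noon the hour angle is zero, so the elevation is 90° − |φ − δ| = 90° − |52.5° − (15.6°)| = 90° − 36.9° = 53.1°.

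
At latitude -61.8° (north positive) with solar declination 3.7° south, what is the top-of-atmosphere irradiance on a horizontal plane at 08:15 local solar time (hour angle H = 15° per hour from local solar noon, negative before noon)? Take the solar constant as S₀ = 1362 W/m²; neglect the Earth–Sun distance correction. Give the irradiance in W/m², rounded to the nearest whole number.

Hour angle H = 15° × (8.25 − 12) = -56.25°.
cos θ_z = sin(-61.8°) sin(-3.7°) + cos(-61.8°) cos(-3.7°) cos(-56.25°) = 0.0569 + 0.2620 = 0.3189.
Top-of-atmosphere irradiance = S₀ cos θ_z = 1362 × 0.3189 = 434.34 W/m².

434 W/m²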